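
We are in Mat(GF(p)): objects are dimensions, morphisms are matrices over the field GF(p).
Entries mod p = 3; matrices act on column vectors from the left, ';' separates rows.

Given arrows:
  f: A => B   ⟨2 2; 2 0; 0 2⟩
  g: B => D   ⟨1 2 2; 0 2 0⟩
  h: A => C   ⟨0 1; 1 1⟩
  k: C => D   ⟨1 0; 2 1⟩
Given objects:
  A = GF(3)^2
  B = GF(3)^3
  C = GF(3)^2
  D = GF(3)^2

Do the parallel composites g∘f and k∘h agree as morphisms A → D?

Answer: DOES NOT COMMUTE

Trace:
1) trace f;g:
  e0=(1,0) f=>(2,2,0) g=>(0,1)
  e1=(0,1) f=>(2,0,2) g=>(0,0)
  result₁ = ⟨0 0; 1 0⟩
2) trace h;k:
  e0=(1,0) h=>(0,1) k=>(0,1)
  e1=(0,1) h=>(1,1) k=>(1,0)
  result₂ = ⟨0 1; 1 0⟩
Equal? NO — does not commute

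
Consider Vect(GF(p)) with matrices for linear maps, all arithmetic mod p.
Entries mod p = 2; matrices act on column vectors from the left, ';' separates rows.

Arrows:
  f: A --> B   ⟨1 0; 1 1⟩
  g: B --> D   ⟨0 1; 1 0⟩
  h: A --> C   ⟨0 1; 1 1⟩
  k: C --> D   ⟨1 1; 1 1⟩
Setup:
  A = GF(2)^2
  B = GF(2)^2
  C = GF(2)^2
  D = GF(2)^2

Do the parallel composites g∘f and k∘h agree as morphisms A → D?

1) trace f;g:
  e0=[1,0] f-->[1,1] g-->[1,1]
  e1=[0,1] f-->[0,1] g-->[1,0]
  ⟦path⟧₁ = ⟨1 1; 1 0⟩
2) trace h;k:
  e0=[1,0] h-->[0,1] k-->[1,1]
  e1=[0,1] h-->[1,1] k-->[0,0]
  ⟦path⟧₂ = ⟨1 0; 1 0⟩
Equal? NO — does not commute

Answer: DOES NOT COMMUTE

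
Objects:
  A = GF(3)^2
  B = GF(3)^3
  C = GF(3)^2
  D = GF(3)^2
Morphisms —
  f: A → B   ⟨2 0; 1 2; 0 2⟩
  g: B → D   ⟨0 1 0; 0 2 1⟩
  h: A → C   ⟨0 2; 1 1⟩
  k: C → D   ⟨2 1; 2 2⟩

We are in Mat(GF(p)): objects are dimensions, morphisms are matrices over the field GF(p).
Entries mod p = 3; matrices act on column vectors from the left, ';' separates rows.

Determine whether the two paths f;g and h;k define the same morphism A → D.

Along f;g (path 1):
  e0=⟨1,0⟩ f→⟨2,1,0⟩ g→⟨1,2⟩
  e1=⟨0,1⟩ f→⟨0,2,2⟩ g→⟨2,0⟩
  ⟦path⟧₁ = ⟨1 2; 2 0⟩
Along h;k (path 2):
  e0=⟨1,0⟩ h→⟨0,1⟩ k→⟨1,2⟩
  e1=⟨0,1⟩ h→⟨2,1⟩ k→⟨2,0⟩
  ⟦path⟧₂ = ⟨1 2; 2 0⟩
Equal? same morphism ✓

Answer: COMMUTES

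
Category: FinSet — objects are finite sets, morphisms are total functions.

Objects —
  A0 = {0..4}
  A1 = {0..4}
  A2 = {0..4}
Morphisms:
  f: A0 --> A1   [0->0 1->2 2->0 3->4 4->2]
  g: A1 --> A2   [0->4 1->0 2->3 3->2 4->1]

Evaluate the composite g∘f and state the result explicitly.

Answer: [0->4 1->3 2->4 3->1 4->3]

Derivation:
  0 f-->0 g-->4
  1 f-->2 g-->3
  2 f-->0 g-->4
  3 f-->4 g-->1
  4 f-->2 g-->3
composite: [0->4 1->3 2->4 3->1 4->3]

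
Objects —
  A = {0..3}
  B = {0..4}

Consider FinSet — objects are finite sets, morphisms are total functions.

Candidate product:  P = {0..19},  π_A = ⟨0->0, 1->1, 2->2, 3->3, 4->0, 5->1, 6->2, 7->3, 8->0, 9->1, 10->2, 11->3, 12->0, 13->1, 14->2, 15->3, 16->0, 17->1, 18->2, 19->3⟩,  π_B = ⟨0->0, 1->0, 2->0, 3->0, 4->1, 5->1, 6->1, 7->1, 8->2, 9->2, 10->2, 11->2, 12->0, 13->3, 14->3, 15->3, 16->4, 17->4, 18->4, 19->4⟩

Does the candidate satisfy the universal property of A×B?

|A|·|B| = 4·5 = 20;  |P| = 20
Check the pairing map k ↦ (π_A(k), π_B(k)):
  0 -> (0,0)
  1 -> (1,0)
  2 -> (2,0)
  3 -> (3,0)
  4 -> (0,1)
  5 -> (1,1)
  6 -> (2,1)
  7 -> (3,1)
  8 -> (0,2)
  9 -> (1,2)
  10 -> (2,2)
  11 -> (3,2)
  12 -> (0,0)  ✗ repeats pair of k=0
  13 -> (1,3)
  14 -> (2,3)
  15 -> (3,3)
  16 -> (0,4)
  17 -> (1,4)
  18 -> (2,4)
  19 -> (3,4)
distinct pairs in image: 19 / 20 needed
  → (0,0) hit at k=0 and k=12

Answer: NOT A VALID PRODUCT — duplicate pair at indices 0,12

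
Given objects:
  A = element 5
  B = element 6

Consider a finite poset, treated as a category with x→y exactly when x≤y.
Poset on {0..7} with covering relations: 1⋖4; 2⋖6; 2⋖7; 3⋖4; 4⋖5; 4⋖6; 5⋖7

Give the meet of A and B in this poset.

Answer: A∧B = 4

Work:
Lower bounds of A=5 and B=6: {1,3,4}
  1 ≤ 4
  3 ≤ 4
  4 ≤ 4
glb = 4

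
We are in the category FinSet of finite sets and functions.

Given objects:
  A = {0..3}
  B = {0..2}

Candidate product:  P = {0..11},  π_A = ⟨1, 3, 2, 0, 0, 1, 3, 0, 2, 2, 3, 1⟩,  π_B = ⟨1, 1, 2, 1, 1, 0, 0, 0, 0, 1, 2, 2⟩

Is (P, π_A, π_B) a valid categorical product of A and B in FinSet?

Answer: NOT A VALID PRODUCT — duplicate pair at indices 4,3

Derivation:
|A|·|B| = 4·3 = 12;  |P| = 12
Check the pairing map k ↦ (π_A(k), π_B(k)):
  0 -> (1,1)
  1 -> (3,1)
  2 -> (2,2)
  3 -> (0,1)
  4 -> (0,1)  ✗ repeats pair of k=3
  5 -> (1,0)
  6 -> (3,0)
  7 -> (0,0)
  8 -> (2,0)
  9 -> (2,1)
  10 -> (3,2)
  11 -> (1,2)
distinct pairs in image: 11 / 12 needed
  → (0,1) hit at k=3 and k=4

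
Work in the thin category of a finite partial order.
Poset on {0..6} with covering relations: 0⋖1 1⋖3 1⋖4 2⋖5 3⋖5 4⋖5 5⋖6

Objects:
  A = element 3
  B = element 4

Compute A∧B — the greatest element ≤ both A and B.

Answer: A∧B = 1

Trace:
Lower bounds of A=3 and B=4: {0,1}
  0 ⊑ 1
  1 ⊑ 1
glb = 1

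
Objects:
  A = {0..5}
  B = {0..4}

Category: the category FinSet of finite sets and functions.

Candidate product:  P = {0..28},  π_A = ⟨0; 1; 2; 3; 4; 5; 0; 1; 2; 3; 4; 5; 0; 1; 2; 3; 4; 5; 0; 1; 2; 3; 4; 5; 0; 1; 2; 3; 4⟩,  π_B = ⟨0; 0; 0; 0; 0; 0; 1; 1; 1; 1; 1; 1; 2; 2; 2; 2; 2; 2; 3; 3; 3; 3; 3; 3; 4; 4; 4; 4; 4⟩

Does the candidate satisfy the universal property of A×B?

|A|·|B| = 6·5 = 30;  |P| = 29
  → cardinalities differ; no bijection possible.

Answer: NOT A VALID PRODUCT — |P|=29 ≠ |A|·|B|=30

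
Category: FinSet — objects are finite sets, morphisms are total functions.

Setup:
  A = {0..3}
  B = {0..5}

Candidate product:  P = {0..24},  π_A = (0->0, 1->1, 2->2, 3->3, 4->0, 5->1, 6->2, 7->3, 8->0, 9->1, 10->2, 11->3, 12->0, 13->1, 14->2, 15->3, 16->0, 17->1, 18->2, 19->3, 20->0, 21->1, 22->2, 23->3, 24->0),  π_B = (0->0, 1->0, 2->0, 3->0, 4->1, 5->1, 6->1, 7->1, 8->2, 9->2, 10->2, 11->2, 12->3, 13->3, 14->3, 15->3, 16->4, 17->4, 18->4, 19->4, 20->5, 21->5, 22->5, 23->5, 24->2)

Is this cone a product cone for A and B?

Answer: NOT A VALID PRODUCT — |P|=25 ≠ |A|·|B|=24

Trace:
|A|·|B| = 4·6 = 24;  |P| = 25
  → cardinalities differ; no bijection possible.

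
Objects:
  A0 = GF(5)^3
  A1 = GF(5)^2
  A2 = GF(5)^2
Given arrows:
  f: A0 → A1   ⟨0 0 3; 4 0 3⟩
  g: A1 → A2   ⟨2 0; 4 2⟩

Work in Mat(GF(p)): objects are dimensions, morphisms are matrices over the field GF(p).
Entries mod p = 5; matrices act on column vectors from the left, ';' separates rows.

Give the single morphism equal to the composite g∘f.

Answer: ⟨0 0 1; 3 0 3⟩

Work:
  e0=⟨1,0,0⟩ f→⟨0,4⟩ g→⟨0,3⟩
  e1=⟨0,1,0⟩ f→⟨0,0⟩ g→⟨0,0⟩
  e2=⟨0,0,1⟩ f→⟨3,3⟩ g→⟨1,3⟩
⟦path⟧: ⟨0 0 1; 3 0 3⟩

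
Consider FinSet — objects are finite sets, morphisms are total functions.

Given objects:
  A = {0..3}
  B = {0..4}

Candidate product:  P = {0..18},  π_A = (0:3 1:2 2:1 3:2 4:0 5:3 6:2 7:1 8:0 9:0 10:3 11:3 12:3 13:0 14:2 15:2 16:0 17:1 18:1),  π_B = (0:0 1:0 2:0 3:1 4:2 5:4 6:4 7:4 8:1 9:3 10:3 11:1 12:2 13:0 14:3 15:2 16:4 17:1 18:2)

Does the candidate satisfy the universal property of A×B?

Answer: NOT A VALID PRODUCT — |P|=19 ≠ |A|·|B|=20

Derivation:
|A|·|B| = 4·5 = 20;  |P| = 19
  → cardinalities differ; no bijection possible.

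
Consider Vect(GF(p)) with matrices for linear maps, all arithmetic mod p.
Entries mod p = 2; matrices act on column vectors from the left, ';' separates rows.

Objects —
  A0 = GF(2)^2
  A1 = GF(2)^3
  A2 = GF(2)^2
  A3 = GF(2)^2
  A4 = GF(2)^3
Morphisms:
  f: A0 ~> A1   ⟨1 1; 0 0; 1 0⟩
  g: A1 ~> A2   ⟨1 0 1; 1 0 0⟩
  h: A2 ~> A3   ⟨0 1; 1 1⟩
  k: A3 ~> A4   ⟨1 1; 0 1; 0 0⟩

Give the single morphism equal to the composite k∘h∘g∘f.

  e0=⟨1,0⟩ f~>⟨1,0,1⟩ g~>⟨0,1⟩ h~>⟨1,1⟩ k~>⟨0,1,0⟩
  e1=⟨0,1⟩ f~>⟨1,0,0⟩ g~>⟨1,1⟩ h~>⟨1,0⟩ k~>⟨1,0,0⟩
composite: ⟨0 1; 1 0; 0 0⟩

Answer: ⟨0 1; 1 0; 0 0⟩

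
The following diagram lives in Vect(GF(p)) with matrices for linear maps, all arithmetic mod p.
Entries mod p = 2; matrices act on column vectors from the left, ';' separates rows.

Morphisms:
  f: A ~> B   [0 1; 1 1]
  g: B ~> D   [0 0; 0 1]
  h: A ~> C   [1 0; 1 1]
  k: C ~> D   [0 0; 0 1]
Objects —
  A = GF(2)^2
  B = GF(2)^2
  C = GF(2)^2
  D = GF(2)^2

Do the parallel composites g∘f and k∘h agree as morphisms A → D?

Along f;g (path 1):
  e0=(1,0) f~>(0,1) g~>(0,1)
  e1=(0,1) f~>(1,1) g~>(0,1)
  composite₁ = [0 0; 1 1]
Along h;k (path 2):
  e0=(1,0) h~>(1,1) k~>(0,1)
  e1=(0,1) h~>(0,1) k~>(0,1)
  composite₂ = [0 0; 1 1]
Equal? equal; square commutes

Answer: COMMUTES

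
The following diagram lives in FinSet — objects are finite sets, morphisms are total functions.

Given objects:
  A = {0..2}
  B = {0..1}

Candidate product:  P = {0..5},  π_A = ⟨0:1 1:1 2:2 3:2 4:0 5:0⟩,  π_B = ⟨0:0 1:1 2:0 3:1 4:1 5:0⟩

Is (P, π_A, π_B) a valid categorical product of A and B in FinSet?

|A|·|B| = 3·2 = 6;  |P| = 6
Check the pairing map k ↦ (π_A(k), π_B(k)):
  0 : (1,0)
  1 : (1,1)
  2 : (2,0)
  3 : (2,1)
  4 : (0,1)
  5 : (0,0)
distinct pairs in image: 6 / 6 needed
  → bijection onto A×B; projections well-typed.

Answer: VALID PRODUCT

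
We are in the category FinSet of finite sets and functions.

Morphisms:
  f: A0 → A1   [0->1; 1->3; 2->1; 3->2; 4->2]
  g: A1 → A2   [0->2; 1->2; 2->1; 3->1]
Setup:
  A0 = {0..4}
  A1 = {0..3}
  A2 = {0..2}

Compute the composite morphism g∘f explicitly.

  0 f→1 g→2
  1 f→3 g→1
  2 f→1 g→2
  3 f→2 g→1
  4 f→2 g→1
result: [0->2; 1->1; 2->2; 3->1; 4->1]

Answer: [0->2; 1->1; 2->2; 3->1; 4->1]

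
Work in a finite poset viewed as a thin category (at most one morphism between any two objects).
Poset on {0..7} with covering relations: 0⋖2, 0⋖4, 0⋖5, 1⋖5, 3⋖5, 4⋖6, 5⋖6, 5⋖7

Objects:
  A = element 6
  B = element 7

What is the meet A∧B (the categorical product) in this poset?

Common predecessors of 6,7: {0,1,3,5}
  0 ⊑ 5
  1 ⊑ 5
  3 ⊑ 5
  5 ⊑ 5
glb = 5

Answer: A∧B = 5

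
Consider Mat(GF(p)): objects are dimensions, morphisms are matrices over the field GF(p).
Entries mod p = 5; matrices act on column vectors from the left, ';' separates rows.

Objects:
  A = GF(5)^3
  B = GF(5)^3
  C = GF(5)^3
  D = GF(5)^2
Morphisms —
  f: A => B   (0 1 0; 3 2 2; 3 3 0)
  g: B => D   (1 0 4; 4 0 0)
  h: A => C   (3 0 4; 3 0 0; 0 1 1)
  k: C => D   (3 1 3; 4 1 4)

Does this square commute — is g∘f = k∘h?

Along f;g (path 1):
  e0=⟨1,0,0⟩ f=>⟨0,3,3⟩ g=>⟨2,0⟩
  e1=⟨0,1,0⟩ f=>⟨1,2,3⟩ g=>⟨3,4⟩
  e2=⟨0,0,1⟩ f=>⟨0,2,0⟩ g=>⟨0,0⟩
  result₁ = (2 3 0; 0 4 0)
Along h;k (path 2):
  e0=⟨1,0,0⟩ h=>⟨3,3,0⟩ k=>⟨2,0⟩
  e1=⟨0,1,0⟩ h=>⟨0,0,1⟩ k=>⟨3,4⟩
  e2=⟨0,0,1⟩ h=>⟨4,0,1⟩ k=>⟨0,0⟩
  result₂ = (2 3 0; 0 4 0)
Equal? same morphism ✓

Answer: COMMUTES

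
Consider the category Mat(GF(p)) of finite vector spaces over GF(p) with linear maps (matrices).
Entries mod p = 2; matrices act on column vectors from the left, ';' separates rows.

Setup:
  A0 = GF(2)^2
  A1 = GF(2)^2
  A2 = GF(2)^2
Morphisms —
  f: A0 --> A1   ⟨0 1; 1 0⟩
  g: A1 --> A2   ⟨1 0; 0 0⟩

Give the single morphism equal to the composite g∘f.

Answer: ⟨0 1; 0 0⟩

Work:
  e0=[1,0] f-->[0,1] g-->[0,0]
  e1=[0,1] f-->[1,0] g-->[1,0]
composite: ⟨0 1; 0 0⟩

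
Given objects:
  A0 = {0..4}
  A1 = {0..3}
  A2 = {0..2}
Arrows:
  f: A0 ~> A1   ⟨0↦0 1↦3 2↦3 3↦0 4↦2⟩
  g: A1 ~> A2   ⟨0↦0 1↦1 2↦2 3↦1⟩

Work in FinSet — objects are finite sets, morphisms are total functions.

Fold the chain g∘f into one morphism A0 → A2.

  0 f~>0 g~>0
  1 f~>3 g~>1
  2 f~>3 g~>1
  3 f~>0 g~>0
  4 f~>2 g~>2
composite: ⟨0↦0 1↦1 2↦1 3↦0 4↦2⟩

Answer: ⟨0↦0 1↦1 2↦1 3↦0 4↦2⟩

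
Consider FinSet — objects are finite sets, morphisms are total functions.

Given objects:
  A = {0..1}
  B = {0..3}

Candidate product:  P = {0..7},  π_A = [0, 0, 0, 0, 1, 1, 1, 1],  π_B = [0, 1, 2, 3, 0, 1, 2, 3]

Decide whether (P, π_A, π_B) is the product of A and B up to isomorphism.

Answer: VALID PRODUCT

Derivation:
|A|·|B| = 2·4 = 8;  |P| = 8
Check the pairing map k ↦ (π_A(k), π_B(k)):
  0 ↦ (0,0)
  1 ↦ (0,1)
  2 ↦ (0,2)
  3 ↦ (0,3)
  4 ↦ (1,0)
  5 ↦ (1,1)
  6 ↦ (1,2)
  7 ↦ (1,3)
distinct pairs in image: 8 / 8 needed
  → bijection onto A×B; projections well-typed.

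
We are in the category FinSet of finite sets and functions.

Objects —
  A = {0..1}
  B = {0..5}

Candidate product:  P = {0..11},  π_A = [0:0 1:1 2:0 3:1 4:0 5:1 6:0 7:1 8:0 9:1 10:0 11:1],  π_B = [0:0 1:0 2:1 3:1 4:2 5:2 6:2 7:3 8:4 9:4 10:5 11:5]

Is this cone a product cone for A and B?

|A|·|B| = 2·6 = 12;  |P| = 12
Check the pairing map k ↦ (π_A(k), π_B(k)):
  0 : (0,0)
  1 : (1,0)
  2 : (0,1)
  3 : (1,1)
  4 : (0,2)
  5 : (1,2)
  6 : (0,2)  ✗ repeats pair of k=4
  7 : (1,3)
  8 : (0,4)
  9 : (1,4)
  10 : (0,5)
  11 : (1,5)
distinct pairs in image: 11 / 12 needed
  → (0,2) hit at k=4 and k=6

Answer: NOT A VALID PRODUCT — duplicate pair at indices 4,6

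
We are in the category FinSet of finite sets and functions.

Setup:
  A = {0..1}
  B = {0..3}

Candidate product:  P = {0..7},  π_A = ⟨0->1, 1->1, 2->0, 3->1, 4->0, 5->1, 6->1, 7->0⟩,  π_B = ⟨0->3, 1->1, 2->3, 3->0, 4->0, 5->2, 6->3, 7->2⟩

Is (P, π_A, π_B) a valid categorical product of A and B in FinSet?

|A|·|B| = 2·4 = 8;  |P| = 8
Check the pairing map k ↦ (π_A(k), π_B(k)):
  0 -> (1,3)
  1 -> (1,1)
  2 -> (0,3)
  3 -> (1,0)
  4 -> (0,0)
  5 -> (1,2)
  6 -> (1,3)  ✗ repeats pair of k=0
  7 -> (0,2)
distinct pairs in image: 7 / 8 needed
  → (1,3) hit at k=0 and k=6

Answer: NOT A VALID PRODUCT — duplicate pair at indices 0,6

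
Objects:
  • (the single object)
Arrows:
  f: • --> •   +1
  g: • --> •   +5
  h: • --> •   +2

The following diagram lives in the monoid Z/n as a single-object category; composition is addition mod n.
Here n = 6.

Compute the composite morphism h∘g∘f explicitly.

Answer: +2

Work:
  0 +1≡1 +5≡0 +2≡2  (mod 6)
⟦path⟧: +2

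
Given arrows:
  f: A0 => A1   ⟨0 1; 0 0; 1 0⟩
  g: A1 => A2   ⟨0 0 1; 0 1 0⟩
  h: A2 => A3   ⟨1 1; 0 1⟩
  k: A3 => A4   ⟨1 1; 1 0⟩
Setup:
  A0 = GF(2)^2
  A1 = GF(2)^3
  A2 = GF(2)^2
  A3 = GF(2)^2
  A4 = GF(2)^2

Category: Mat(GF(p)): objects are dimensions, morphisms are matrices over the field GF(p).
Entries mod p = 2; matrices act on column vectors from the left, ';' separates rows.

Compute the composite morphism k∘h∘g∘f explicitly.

  e0=[1,0] f=>[0,0,1] g=>[1,0] h=>[1,0] k=>[1,1]
  e1=[0,1] f=>[1,0,0] g=>[0,0] h=>[0,0] k=>[0,0]
⟦path⟧: ⟨1 0; 1 0⟩

Answer: ⟨1 0; 1 0⟩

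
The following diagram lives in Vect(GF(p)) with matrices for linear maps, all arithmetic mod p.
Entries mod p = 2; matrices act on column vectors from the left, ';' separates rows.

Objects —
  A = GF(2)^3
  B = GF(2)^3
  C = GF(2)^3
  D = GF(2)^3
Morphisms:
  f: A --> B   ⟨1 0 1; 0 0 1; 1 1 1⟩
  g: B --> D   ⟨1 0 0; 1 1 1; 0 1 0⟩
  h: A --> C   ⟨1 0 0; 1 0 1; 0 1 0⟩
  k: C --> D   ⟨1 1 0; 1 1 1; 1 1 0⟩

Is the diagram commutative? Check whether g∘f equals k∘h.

Path 1 = f;g:
  e0=(1,0,0) f-->(1,0,1) g-->(1,0,0)
  e1=(0,1,0) f-->(0,0,1) g-->(0,1,0)
  e2=(0,0,1) f-->(1,1,1) g-->(1,1,1)
  result₁ = ⟨1 0 1; 0 1 1; 0 0 1⟩
Path 2 = h;k:
  e0=(1,0,0) h-->(1,1,0) k-->(0,0,0)
  e1=(0,1,0) h-->(0,0,1) k-->(0,1,0)
  e2=(0,0,1) h-->(0,1,0) k-->(1,1,1)
  result₂ = ⟨0 0 1; 0 1 1; 0 0 1⟩
Equal? NO — does not commute

Answer: DOES NOT COMMUTE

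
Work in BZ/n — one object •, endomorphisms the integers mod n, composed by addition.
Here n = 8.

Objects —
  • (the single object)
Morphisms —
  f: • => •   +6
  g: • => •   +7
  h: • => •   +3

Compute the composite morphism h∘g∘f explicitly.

  0 +6≡6 +7≡5 +3≡0  (mod 8)
⟦path⟧: +0

Answer: +0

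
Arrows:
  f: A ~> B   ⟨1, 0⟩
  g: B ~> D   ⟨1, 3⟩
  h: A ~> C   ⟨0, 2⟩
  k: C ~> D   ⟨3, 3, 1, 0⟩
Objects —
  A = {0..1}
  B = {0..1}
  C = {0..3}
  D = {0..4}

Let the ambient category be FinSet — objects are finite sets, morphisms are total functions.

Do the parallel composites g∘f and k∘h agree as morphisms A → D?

Answer: COMMUTES

Derivation:
1) trace f;g:
  0 f~>1 g~>3
  1 f~>0 g~>1
  composite₁ = ⟨3, 1⟩
2) trace h;k:
  0 h~>0 k~>3
  1 h~>2 k~>1
  composite₂ = ⟨3, 1⟩
Equal? equal; square commutes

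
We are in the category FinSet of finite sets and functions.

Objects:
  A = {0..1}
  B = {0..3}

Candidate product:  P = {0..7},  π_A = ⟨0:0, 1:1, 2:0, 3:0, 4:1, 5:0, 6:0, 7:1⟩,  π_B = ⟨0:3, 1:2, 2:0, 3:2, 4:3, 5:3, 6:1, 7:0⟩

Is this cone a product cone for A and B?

|A|·|B| = 2·4 = 8;  |P| = 8
Check the pairing map k ↦ (π_A(k), π_B(k)):
  0 : (0,3)
  1 : (1,2)
  2 : (0,0)
  3 : (0,2)
  4 : (1,3)
  5 : (0,3)  ✗ repeats pair of k=0
  6 : (0,1)
  7 : (1,0)
distinct pairs in image: 7 / 8 needed
  → (0,3) hit at k=0 and k=5

Answer: NOT A VALID PRODUCT — duplicate pair at indices 0,5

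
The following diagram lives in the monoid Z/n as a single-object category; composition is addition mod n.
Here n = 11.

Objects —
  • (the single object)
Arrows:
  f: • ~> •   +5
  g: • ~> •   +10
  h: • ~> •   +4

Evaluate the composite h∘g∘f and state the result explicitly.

Answer: +8

Derivation:
  0 +5≡5 +10≡4 +4≡8  (mod 11)
composite: +8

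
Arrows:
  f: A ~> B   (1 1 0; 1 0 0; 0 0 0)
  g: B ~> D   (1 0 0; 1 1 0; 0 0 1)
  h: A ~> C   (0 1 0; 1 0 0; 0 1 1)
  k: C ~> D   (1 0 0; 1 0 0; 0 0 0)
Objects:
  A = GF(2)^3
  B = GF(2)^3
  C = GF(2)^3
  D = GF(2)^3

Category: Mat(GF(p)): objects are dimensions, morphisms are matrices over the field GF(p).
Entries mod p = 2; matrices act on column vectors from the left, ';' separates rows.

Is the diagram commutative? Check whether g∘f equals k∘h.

1) trace f;g:
  e0=⟨1,0,0⟩ f~>⟨1,1,0⟩ g~>⟨1,0,0⟩
  e1=⟨0,1,0⟩ f~>⟨1,0,0⟩ g~>⟨1,1,0⟩
  e2=⟨0,0,1⟩ f~>⟨0,0,0⟩ g~>⟨0,0,0⟩
  result₁ = (1 1 0; 0 1 0; 0 0 0)
2) trace h;k:
  e0=⟨1,0,0⟩ h~>⟨0,1,0⟩ k~>⟨0,0,0⟩
  e1=⟨0,1,0⟩ h~>⟨1,0,1⟩ k~>⟨1,1,0⟩
  e2=⟨0,0,1⟩ h~>⟨0,0,1⟩ k~>⟨0,0,0⟩
  result₂ = (0 1 0; 0 1 0; 0 0 0)
Equal? NO — does not commute

Answer: DOES NOT COMMUTE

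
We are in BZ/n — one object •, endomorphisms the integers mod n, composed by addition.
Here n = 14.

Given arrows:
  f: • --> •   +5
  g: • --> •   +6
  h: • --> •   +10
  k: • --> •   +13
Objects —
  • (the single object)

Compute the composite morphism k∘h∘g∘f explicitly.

Answer: +6

Derivation:
  0 +5≡5 +6≡11 +10≡7 +13≡6  (mod 14)
⟦path⟧: +6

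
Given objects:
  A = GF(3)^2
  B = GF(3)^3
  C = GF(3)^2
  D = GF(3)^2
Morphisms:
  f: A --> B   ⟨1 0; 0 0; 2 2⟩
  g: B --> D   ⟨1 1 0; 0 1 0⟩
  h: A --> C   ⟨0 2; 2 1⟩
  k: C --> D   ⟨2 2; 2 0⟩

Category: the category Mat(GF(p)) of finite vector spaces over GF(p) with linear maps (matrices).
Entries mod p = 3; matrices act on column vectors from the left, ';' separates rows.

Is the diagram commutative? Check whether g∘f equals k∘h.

1) trace f;g:
  e0=[1,0] f-->[1,0,2] g-->[1,0]
  e1=[0,1] f-->[0,0,2] g-->[0,0]
  ⟦path⟧₁ = ⟨1 0; 0 0⟩
2) trace h;k:
  e0=[1,0] h-->[0,2] k-->[1,0]
  e1=[0,1] h-->[2,1] k-->[0,1]
  ⟦path⟧₂ = ⟨1 0; 0 1⟩
Equal? distinct morphisms ✗

Answer: DOES NOT COMMUTE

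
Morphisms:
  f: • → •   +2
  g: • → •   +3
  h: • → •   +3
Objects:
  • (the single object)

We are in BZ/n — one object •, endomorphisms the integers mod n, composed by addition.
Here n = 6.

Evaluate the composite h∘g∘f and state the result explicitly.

Answer: +2

Work:
  0 +2≡2 +3≡5 +3≡2  (mod 6)
result: +2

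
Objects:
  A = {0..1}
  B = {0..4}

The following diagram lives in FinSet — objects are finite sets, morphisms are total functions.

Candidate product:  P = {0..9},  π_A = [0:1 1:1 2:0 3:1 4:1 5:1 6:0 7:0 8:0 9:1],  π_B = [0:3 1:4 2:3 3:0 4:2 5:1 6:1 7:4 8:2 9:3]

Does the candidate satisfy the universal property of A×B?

Answer: NOT A VALID PRODUCT — duplicate pair at indices 0,9

Trace:
|A|·|B| = 2·5 = 10;  |P| = 10
Check the pairing map k ↦ (π_A(k), π_B(k)):
  0 : (1,3)
  1 : (1,4)
  2 : (0,3)
  3 : (1,0)
  4 : (1,2)
  5 : (1,1)
  6 : (0,1)
  7 : (0,4)
  8 : (0,2)
  9 : (1,3)  ✗ repeats pair of k=0
distinct pairs in image: 9 / 10 needed
  → (1,3) hit at k=0 and k=9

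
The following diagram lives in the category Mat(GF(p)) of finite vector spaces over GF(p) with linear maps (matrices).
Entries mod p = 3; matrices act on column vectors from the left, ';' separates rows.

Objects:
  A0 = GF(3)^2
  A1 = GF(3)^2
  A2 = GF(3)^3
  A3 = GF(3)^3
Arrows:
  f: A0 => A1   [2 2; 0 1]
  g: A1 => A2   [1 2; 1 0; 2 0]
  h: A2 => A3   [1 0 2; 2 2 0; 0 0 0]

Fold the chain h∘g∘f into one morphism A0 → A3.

Answer: [1 0; 2 0; 0 0]

Work:
  e0=(1,0) f=>(2,0) g=>(2,2,1) h=>(1,2,0)
  e1=(0,1) f=>(2,1) g=>(1,2,1) h=>(0,0,0)
⟦path⟧: [1 0; 2 0; 0 0]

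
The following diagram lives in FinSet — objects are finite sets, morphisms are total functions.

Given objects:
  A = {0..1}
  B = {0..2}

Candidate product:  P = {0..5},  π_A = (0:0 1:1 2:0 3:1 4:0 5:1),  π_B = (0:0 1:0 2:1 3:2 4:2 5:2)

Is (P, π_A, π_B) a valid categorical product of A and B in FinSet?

Answer: NOT A VALID PRODUCT — duplicate pair at indices 5,3

Trace:
|A|·|B| = 2·3 = 6;  |P| = 6
Check the pairing map k ↦ (π_A(k), π_B(k)):
  0 : (0,0)
  1 : (1,0)
  2 : (0,1)
  3 : (1,2)
  4 : (0,2)
  5 : (1,2)  ✗ repeats pair of k=3
distinct pairs in image: 5 / 6 needed
  → (1,2) hit at k=3 and k=5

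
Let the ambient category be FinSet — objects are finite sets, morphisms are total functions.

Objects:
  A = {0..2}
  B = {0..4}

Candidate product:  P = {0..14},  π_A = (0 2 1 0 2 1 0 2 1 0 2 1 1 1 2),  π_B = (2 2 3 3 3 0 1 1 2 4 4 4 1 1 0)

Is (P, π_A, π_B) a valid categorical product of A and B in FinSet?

|A|·|B| = 3·5 = 15;  |P| = 15
Check the pairing map k ↦ (π_A(k), π_B(k)):
  0 : (0,2)
  1 : (2,2)
  2 : (1,3)
  3 : (0,3)
  4 : (2,3)
  5 : (1,0)
  6 : (0,1)
  7 : (2,1)
  8 : (1,2)
  9 : (0,4)
  10 : (2,4)
  11 : (1,4)
  12 : (1,1)
  13 : (1,1)  ✗ repeats pair of k=12
  14 : (2,0)
distinct pairs in image: 14 / 15 needed
  → (1,1) hit at k=12 and k=13

Answer: NOT A VALID PRODUCT — duplicate pair at indices 12,13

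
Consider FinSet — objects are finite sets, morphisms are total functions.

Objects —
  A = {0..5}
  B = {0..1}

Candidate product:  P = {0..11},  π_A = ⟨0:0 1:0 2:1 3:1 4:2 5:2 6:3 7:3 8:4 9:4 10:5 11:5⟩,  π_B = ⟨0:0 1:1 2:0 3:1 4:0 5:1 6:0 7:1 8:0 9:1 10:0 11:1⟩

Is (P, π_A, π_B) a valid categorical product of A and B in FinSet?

Answer: VALID PRODUCT

Work:
|A|·|B| = 6·2 = 12;  |P| = 12
Check the pairing map k ↦ (π_A(k), π_B(k)):
  0 : (0,0)
  1 : (0,1)
  2 : (1,0)
  3 : (1,1)
  4 : (2,0)
  5 : (2,1)
  6 : (3,0)
  7 : (3,1)
  8 : (4,0)
  9 : (4,1)
  10 : (5,0)
  11 : (5,1)
distinct pairs in image: 12 / 12 needed
  → bijection onto A×B; projections well-typed.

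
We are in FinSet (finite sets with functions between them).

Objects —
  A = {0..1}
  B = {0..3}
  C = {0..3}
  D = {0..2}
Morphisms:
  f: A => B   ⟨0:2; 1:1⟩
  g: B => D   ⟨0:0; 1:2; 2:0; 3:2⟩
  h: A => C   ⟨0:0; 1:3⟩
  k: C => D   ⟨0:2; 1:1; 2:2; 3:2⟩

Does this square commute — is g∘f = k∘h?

Answer: DOES NOT COMMUTE

Work:
Path 1 = f;g:
  0 f=>2 g=>0
  1 f=>1 g=>2
  composite₁ = ⟨0:0; 1:2⟩
Path 2 = h;k:
  0 h=>0 k=>2
  1 h=>3 k=>2
  composite₂ = ⟨0:2; 1:2⟩
Equal? differ; not commutative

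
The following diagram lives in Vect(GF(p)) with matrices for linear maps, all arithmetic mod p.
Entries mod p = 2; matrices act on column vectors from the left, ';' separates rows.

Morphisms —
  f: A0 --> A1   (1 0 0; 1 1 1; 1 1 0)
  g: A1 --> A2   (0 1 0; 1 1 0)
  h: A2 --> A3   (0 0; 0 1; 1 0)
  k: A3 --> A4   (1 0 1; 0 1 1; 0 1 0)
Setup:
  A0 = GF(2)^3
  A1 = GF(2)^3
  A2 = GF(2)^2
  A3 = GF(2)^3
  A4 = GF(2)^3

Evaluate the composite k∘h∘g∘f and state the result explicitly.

Answer: (1 1 1; 1 0 0; 0 1 1)

Work:
  e0=⟨1,0,0⟩ f-->⟨1,1,1⟩ g-->⟨1,0⟩ h-->⟨0,0,1⟩ k-->⟨1,1,0⟩
  e1=⟨0,1,0⟩ f-->⟨0,1,1⟩ g-->⟨1,1⟩ h-->⟨0,1,1⟩ k-->⟨1,0,1⟩
  e2=⟨0,0,1⟩ f-->⟨0,1,0⟩ g-->⟨1,1⟩ h-->⟨0,1,1⟩ k-->⟨1,0,1⟩
⟦path⟧: (1 1 1; 1 0 0; 0 1 1)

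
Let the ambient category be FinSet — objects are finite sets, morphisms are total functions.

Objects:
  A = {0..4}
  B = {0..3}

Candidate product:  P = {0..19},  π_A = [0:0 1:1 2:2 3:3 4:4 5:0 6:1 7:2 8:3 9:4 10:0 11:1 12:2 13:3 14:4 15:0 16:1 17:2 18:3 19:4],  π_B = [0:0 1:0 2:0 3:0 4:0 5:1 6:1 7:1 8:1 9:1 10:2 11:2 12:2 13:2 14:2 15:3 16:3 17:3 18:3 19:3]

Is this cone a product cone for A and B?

Answer: VALID PRODUCT

Work:
|A|·|B| = 5·4 = 20;  |P| = 20
Check the pairing map k ↦ (π_A(k), π_B(k)):
  0 : (0,0)
  1 : (1,0)
  2 : (2,0)
  3 : (3,0)
  4 : (4,0)
  5 : (0,1)
  6 : (1,1)
  7 : (2,1)
  8 : (3,1)
  9 : (4,1)
  10 : (0,2)
  11 : (1,2)
  12 : (2,2)
  13 : (3,2)
  14 : (4,2)
  15 : (0,3)
  16 : (1,3)
  17 : (2,3)
  18 : (3,3)
  19 : (4,3)
distinct pairs in image: 20 / 20 needed
  → bijection onto A×B; projections well-typed.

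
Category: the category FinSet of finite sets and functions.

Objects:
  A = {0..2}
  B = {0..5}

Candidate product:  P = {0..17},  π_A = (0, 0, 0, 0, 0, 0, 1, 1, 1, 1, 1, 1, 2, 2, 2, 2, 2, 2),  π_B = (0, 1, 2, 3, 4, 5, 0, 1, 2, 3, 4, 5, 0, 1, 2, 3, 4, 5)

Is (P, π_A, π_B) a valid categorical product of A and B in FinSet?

|A|·|B| = 3·6 = 18;  |P| = 18
Check the pairing map k ↦ (π_A(k), π_B(k)):
  0 ↦ (0,0)
  1 ↦ (0,1)
  2 ↦ (0,2)
  3 ↦ (0,3)
  4 ↦ (0,4)
  5 ↦ (0,5)
  6 ↦ (1,0)
  7 ↦ (1,1)
  8 ↦ (1,2)
  9 ↦ (1,3)
  10 ↦ (1,4)
  11 ↦ (1,5)
  12 ↦ (2,0)
  13 ↦ (2,1)
  14 ↦ (2,2)
  15 ↦ (2,3)
  16 ↦ (2,4)
  17 ↦ (2,5)
distinct pairs in image: 18 / 18 needed
  → bijection onto A×B; projections well-typed.

Answer: VALID PRODUCT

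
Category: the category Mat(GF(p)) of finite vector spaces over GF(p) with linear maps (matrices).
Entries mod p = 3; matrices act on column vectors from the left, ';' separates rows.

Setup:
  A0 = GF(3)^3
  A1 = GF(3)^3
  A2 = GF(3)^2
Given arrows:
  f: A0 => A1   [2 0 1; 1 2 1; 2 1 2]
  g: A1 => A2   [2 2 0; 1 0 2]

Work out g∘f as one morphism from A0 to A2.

Answer: [0 1 1; 0 2 2]

Derivation:
  e0=(1,0,0) f=>(2,1,2) g=>(0,0)
  e1=(0,1,0) f=>(0,2,1) g=>(1,2)
  e2=(0,0,1) f=>(1,1,2) g=>(1,2)
result: [0 1 1; 0 2 2]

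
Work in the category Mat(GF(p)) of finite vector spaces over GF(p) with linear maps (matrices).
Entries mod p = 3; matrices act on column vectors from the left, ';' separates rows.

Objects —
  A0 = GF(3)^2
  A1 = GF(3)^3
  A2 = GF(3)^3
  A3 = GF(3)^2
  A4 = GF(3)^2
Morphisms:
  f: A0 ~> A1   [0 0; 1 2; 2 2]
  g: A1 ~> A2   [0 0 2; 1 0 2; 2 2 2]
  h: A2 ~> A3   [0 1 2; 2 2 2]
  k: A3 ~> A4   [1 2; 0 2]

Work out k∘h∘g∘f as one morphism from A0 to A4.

Answer: [0 0; 2 1]

Work:
  e0=(1,0) f~>(0,1,2) g~>(1,1,0) h~>(1,1) k~>(0,2)
  e1=(0,1) f~>(0,2,2) g~>(1,1,2) h~>(2,2) k~>(0,1)
result: [0 0; 2 1]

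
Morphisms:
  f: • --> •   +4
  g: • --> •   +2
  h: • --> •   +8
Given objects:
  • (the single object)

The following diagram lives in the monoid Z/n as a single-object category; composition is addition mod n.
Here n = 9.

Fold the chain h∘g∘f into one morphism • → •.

Answer: +5

Work:
  0 +4≡4 +2≡6 +8≡5  (mod 9)
result: +5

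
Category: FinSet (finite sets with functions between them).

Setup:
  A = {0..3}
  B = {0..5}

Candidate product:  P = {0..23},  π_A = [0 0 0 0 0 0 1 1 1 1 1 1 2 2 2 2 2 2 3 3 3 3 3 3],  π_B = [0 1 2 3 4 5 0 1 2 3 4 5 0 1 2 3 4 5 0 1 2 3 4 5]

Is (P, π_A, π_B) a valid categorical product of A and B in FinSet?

Answer: VALID PRODUCT

Trace:
|A|·|B| = 4·6 = 24;  |P| = 24
Check the pairing map k ↦ (π_A(k), π_B(k)):
  0 -> (0,0)
  1 -> (0,1)
  2 -> (0,2)
  3 -> (0,3)
  4 -> (0,4)
  5 -> (0,5)
  6 -> (1,0)
  7 -> (1,1)
  8 -> (1,2)
  9 -> (1,3)
  10 -> (1,4)
  11 -> (1,5)
  12 -> (2,0)
  13 -> (2,1)
  14 -> (2,2)
  15 -> (2,3)
  16 -> (2,4)
  17 -> (2,5)
  18 -> (3,0)
  19 -> (3,1)
  20 -> (3,2)
  21 -> (3,3)
  22 -> (3,4)
  23 -> (3,5)
distinct pairs in image: 24 / 24 needed
  → bijection onto A×B; projections well-typed.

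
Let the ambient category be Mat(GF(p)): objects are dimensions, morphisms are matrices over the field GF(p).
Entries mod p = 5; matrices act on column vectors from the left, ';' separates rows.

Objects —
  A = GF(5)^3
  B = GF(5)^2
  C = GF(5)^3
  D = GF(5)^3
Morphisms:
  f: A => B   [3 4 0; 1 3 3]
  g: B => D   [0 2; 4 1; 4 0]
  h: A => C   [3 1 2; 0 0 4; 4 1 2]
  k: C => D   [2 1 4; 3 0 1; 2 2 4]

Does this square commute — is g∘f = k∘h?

Answer: COMMUTES

Work:
Path 1 = f;g:
  e0=[1,0,0] f=>[3,1] g=>[2,3,2]
  e1=[0,1,0] f=>[4,3] g=>[1,4,1]
  e2=[0,0,1] f=>[0,3] g=>[1,3,0]
  ⟦path⟧₁ = [2 1 1; 3 4 3; 2 1 0]
Path 2 = h;k:
  e0=[1,0,0] h=>[3,0,4] k=>[2,3,2]
  e1=[0,1,0] h=>[1,0,1] k=>[1,4,1]
  e2=[0,0,1] h=>[2,4,2] k=>[1,3,0]
  ⟦path⟧₂ = [2 1 1; 3 4 3; 2 1 0]
Equal? YES — commutes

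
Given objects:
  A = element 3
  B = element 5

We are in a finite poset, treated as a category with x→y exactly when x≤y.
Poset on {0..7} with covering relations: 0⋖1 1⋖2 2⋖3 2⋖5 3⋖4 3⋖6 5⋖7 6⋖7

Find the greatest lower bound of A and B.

Common predecessors of 3,5: {0,1,2}
  0 ⊑ 2
  1 ⊑ 2
  2 ⊑ 2
glb = 2

Answer: A∧B = 2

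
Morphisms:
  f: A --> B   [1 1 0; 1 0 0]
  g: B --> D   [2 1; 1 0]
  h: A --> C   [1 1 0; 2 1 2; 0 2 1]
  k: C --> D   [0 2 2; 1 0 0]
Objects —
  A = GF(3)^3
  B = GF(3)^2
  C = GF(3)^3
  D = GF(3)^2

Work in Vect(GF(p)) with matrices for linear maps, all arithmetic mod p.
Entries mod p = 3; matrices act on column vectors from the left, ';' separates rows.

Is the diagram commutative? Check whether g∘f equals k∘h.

Path 1 = f;g:
  e0=[1,0,0] f-->[1,1] g-->[0,1]
  e1=[0,1,0] f-->[1,0] g-->[2,1]
  e2=[0,0,1] f-->[0,0] g-->[0,0]
  result₁ = [0 2 0; 1 1 0]
Path 2 = h;k:
  e0=[1,0,0] h-->[1,2,0] k-->[1,1]
  e1=[0,1,0] h-->[1,1,2] k-->[0,1]
  e2=[0,0,1] h-->[0,2,1] k-->[0,0]
  result₂ = [1 0 0; 1 1 0]
Equal? NO — does not commute

Answer: DOES NOT COMMUTE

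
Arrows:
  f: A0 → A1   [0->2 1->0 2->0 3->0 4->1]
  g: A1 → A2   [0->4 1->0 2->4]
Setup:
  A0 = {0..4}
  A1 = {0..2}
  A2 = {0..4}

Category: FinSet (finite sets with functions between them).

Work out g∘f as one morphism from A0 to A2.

  0 f→2 g→4
  1 f→0 g→4
  2 f→0 g→4
  3 f→0 g→4
  4 f→1 g→0
⟦path⟧: [0->4 1->4 2->4 3->4 4->0]

Answer: [0->4 1->4 2->4 3->4 4->0]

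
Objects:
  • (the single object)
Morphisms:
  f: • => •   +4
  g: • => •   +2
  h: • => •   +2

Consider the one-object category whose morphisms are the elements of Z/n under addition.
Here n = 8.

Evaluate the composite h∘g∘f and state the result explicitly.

Answer: +0

Work:
  0 +4≡4 +2≡6 +2≡0  (mod 8)
composite: +0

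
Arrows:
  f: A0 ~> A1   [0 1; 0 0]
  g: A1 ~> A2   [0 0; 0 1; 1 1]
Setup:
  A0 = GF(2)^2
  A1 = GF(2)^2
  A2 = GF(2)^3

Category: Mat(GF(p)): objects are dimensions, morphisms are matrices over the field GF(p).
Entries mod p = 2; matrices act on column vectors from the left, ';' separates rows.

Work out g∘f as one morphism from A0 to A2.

  e0=⟨1,0⟩ f~>⟨0,0⟩ g~>⟨0,0,0⟩
  e1=⟨0,1⟩ f~>⟨1,0⟩ g~>⟨0,0,1⟩
composite: [0 0; 0 0; 0 1]

Answer: [0 0; 0 0; 0 1]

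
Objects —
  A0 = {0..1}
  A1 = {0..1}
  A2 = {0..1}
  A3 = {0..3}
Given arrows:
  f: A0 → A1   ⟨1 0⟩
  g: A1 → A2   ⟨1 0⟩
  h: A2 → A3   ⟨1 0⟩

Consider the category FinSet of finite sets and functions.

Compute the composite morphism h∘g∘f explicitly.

  0 f→1 g→0 h→1
  1 f→0 g→1 h→0
composite: ⟨1 0⟩

Answer: ⟨1 0⟩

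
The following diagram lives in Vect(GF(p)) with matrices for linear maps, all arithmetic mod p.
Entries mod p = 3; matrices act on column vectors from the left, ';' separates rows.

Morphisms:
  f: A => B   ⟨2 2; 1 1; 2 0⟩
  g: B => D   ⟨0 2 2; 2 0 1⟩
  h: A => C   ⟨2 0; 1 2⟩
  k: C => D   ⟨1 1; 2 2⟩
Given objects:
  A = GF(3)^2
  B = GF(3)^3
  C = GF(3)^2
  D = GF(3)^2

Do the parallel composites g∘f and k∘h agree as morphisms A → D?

Answer: COMMUTES

Derivation:
1) trace f;g:
  e0=⟨1,0⟩ f=>⟨2,1,2⟩ g=>⟨0,0⟩
  e1=⟨0,1⟩ f=>⟨2,1,0⟩ g=>⟨2,1⟩
  composite₁ = ⟨0 2; 0 1⟩
2) trace h;k:
  e0=⟨1,0⟩ h=>⟨2,1⟩ k=>⟨0,0⟩
  e1=⟨0,1⟩ h=>⟨0,2⟩ k=>⟨2,1⟩
  composite₂ = ⟨0 2; 0 1⟩
Equal? YES — commutes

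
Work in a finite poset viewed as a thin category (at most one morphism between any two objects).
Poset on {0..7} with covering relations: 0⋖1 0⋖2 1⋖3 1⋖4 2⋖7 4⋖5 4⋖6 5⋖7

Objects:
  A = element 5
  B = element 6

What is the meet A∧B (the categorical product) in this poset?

Answer: A∧B = 4

Work:
{x : x≤A ∧ x≤B} = {0,1,4}  (A=5, B=6)
  0 ≤ 4
  1 ≤ 4
  4 ≤ 4
glb = 4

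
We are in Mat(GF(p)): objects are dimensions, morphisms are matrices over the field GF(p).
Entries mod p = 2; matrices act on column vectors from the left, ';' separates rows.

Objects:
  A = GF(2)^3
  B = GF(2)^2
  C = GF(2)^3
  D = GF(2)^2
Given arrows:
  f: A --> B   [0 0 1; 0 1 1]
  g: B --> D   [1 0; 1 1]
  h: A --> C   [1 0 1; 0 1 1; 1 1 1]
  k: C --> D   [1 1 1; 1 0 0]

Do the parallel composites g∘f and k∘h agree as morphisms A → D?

Answer: DOES NOT COMMUTE

Work:
1) trace f;g:
  e0=[1,0,0] f-->[0,0] g-->[0,0]
  e1=[0,1,0] f-->[0,1] g-->[0,1]
  e2=[0,0,1] f-->[1,1] g-->[1,0]
  composite₁ = [0 0 1; 0 1 0]
2) trace h;k:
  e0=[1,0,0] h-->[1,0,1] k-->[0,1]
  e1=[0,1,0] h-->[0,1,1] k-->[0,0]
  e2=[0,0,1] h-->[1,1,1] k-->[1,1]
  composite₂ = [0 0 1; 1 0 1]
Equal? differ; not commutative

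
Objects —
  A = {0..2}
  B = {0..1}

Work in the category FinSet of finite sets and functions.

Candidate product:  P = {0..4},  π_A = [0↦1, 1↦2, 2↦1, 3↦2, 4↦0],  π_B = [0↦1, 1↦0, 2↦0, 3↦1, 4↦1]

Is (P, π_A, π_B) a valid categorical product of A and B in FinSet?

Answer: NOT A VALID PRODUCT — |P|=5 ≠ |A|·|B|=6

Trace:
|A|·|B| = 3·2 = 6;  |P| = 5
  → cardinalities differ; no bijection possible.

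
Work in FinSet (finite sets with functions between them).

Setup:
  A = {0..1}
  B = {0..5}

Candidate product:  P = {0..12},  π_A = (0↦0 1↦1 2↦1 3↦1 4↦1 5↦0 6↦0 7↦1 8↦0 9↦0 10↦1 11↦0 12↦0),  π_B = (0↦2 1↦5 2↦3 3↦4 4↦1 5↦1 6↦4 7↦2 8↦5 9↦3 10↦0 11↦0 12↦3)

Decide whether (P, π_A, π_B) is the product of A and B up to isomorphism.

|A|·|B| = 2·6 = 12;  |P| = 13
  → cardinalities differ; no bijection possible.

Answer: NOT A VALID PRODUCT — |P|=13 ≠ |A|·|B|=12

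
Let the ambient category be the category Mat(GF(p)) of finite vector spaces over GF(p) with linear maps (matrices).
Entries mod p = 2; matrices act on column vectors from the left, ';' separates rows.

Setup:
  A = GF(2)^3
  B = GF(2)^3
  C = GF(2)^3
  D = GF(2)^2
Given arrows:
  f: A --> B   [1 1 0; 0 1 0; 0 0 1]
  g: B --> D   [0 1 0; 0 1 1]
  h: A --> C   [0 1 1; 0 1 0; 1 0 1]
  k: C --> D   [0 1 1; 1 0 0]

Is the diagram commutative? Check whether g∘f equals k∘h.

Along f;g (path 1):
  e0=(1,0,0) f-->(1,0,0) g-->(0,0)
  e1=(0,1,0) f-->(1,1,0) g-->(1,1)
  e2=(0,0,1) f-->(0,0,1) g-->(0,1)
  ⟦path⟧₁ = [0 1 0; 0 1 1]
Along h;k (path 2):
  e0=(1,0,0) h-->(0,0,1) k-->(1,0)
  e1=(0,1,0) h-->(1,1,0) k-->(1,1)
  e2=(0,0,1) h-->(1,0,1) k-->(1,1)
  ⟦path⟧₂ = [1 1 1; 0 1 1]
Equal? differ; not commutative

Answer: DOES NOT COMMUTE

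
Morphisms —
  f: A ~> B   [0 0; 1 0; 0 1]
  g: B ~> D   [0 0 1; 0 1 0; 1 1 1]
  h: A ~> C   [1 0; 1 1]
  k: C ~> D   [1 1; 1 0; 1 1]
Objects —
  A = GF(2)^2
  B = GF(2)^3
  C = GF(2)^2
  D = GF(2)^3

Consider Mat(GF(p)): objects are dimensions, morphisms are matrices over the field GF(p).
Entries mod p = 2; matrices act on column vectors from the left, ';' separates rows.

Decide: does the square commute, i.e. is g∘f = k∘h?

Path 1 = f;g:
  e0=[1,0] f~>[0,1,0] g~>[0,1,1]
  e1=[0,1] f~>[0,0,1] g~>[1,0,1]
  composite₁ = [0 1; 1 0; 1 1]
Path 2 = h;k:
  e0=[1,0] h~>[1,1] k~>[0,1,0]
  e1=[0,1] h~>[0,1] k~>[1,0,1]
  composite₂ = [0 1; 1 0; 0 1]
Equal? differ; not commutative

Answer: DOES NOT COMMUTE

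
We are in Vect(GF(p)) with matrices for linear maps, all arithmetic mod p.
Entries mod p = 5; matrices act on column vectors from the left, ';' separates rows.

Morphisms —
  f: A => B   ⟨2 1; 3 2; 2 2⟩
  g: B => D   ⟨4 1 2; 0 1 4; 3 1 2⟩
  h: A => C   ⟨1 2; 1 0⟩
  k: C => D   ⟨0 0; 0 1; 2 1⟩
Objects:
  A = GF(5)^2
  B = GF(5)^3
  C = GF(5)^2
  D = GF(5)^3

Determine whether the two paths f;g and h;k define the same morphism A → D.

Path 1 = f;g:
  e0=(1,0) f=>(2,3,2) g=>(0,1,3)
  e1=(0,1) f=>(1,2,2) g=>(0,0,4)
  composite₁ = ⟨0 0; 1 0; 3 4⟩
Path 2 = h;k:
  e0=(1,0) h=>(1,1) k=>(0,1,3)
  e1=(0,1) h=>(2,0) k=>(0,0,4)
  composite₂ = ⟨0 0; 1 0; 3 4⟩
Equal? YES — commutes

Answer: COMMUTES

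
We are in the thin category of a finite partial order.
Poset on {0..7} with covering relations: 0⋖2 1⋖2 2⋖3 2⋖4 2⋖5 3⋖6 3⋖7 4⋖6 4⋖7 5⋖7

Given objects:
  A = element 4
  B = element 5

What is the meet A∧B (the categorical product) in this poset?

{x : x<=A ∧ x<=B} = {0,1,2}  (A=4, B=5)
  0 <= 2
  1 <= 2
  2 <= 2
glb = 2

Answer: A∧B = 2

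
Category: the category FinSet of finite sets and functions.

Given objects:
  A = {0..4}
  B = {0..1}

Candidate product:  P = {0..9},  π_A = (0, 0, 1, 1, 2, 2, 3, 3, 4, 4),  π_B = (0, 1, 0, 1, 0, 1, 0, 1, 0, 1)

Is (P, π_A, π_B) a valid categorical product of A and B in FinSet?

|A|·|B| = 5·2 = 10;  |P| = 10
Check the pairing map k ↦ (π_A(k), π_B(k)):
  0 : (0,0)
  1 : (0,1)
  2 : (1,0)
  3 : (1,1)
  4 : (2,0)
  5 : (2,1)
  6 : (3,0)
  7 : (3,1)
  8 : (4,0)
  9 : (4,1)
distinct pairs in image: 10 / 10 needed
  → bijection onto A×B; projections well-typed.

Answer: VALID PRODUCT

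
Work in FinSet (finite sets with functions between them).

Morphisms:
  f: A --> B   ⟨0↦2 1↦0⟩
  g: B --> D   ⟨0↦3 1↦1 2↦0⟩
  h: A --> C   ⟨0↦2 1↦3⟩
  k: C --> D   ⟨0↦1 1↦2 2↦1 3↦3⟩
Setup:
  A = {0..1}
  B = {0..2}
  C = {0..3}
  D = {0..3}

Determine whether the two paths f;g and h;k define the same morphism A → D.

1) trace f;g:
  0 f-->2 g-->0
  1 f-->0 g-->3
  composite₁ = ⟨0↦0 1↦3⟩
2) trace h;k:
  0 h-->2 k-->1
  1 h-->3 k-->3
  composite₂ = ⟨0↦1 1↦3⟩
Equal? differ; not commutative

Answer: DOES NOT COMMUTE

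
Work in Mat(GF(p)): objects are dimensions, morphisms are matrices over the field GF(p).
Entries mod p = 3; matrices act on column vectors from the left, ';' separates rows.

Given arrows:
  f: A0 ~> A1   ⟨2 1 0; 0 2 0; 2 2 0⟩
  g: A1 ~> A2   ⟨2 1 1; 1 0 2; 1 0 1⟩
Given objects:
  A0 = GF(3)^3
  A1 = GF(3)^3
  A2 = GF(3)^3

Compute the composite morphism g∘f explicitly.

  e0=[1,0,0] f~>[2,0,2] g~>[0,0,1]
  e1=[0,1,0] f~>[1,2,2] g~>[0,2,0]
  e2=[0,0,1] f~>[0,0,0] g~>[0,0,0]
composite: ⟨0 0 0; 0 2 0; 1 0 0⟩

Answer: ⟨0 0 0; 0 2 0; 1 0 0⟩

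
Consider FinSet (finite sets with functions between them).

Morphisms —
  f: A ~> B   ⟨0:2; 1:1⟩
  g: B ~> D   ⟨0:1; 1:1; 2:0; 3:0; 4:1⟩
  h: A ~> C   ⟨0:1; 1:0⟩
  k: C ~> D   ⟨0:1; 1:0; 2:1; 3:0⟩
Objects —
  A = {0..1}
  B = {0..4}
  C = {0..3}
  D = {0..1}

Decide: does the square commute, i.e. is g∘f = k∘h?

Path 1 = f;g:
  0 f~>2 g~>0
  1 f~>1 g~>1
  ⟦path⟧₁ = ⟨0:0; 1:1⟩
Path 2 = h;k:
  0 h~>1 k~>0
  1 h~>0 k~>1
  ⟦path⟧₂ = ⟨0:0; 1:1⟩
Equal? same morphism ✓

Answer: COMMUTES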